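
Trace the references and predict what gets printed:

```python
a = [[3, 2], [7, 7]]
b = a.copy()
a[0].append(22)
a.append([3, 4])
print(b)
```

Key concept: shallow copy with nested lists.
Step by step:
`a = [[3, 2], [7, 7]]` → a = [[3, 2], [7, 7]]
`b = a.copy()` → b = [[3, 2], [7, 7]]
`a[0].append(22)` → a = [[3, 2, 22], [7, 7]]; b = [[3, 2, 22], [7, 7]]
`a.append([3, 4])` → a = [[3, 2, 22], [7, 7], [3, 4]]
`print(b)` → prints [[3, 2, 22], [7, 7]]

Answer: [[3, 2, 22], [7, 7]]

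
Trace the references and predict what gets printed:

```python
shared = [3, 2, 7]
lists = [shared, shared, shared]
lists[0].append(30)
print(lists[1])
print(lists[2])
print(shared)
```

Key concept: list of same reference.
Step by step:
`shared = [3, 2, 7]` → shared = [3, 2, 7]
`lists = [shared, shared, shared]` → lists = [[3, 2, 7], [3, 2, 7], [3, 2, 7]]
`lists[0].append(30)` → shared = [3, 2, 7, 30]; lists = [[3, 2, 7, 30], [3, 2, 7, 30], [3, 2, 7, 30]]
`print(lists[1])` → prints [3, 2, 7, 30]
`print(lists[2])` → prints [3, 2, 7, 30]
`print(shared)` → prints [3, 2, 7, 30]

Answer:
[3, 2, 7, 30]
[3, 2, 7, 30]
[3, 2, 7, 30]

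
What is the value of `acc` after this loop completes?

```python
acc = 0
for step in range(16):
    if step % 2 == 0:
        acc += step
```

Sum of even numbers 0 to 15
`acc` takes the values: 0 → 2 → 6 → 12 → 20 → 30 → 42 → 56

Answer: 56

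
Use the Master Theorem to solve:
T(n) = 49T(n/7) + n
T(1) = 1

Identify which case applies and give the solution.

a=49, b=7, f(n)=n. log_7(49) = 2. Since c=1 < 2, Case 1 applies: T(n) = Θ(n^log_b(a)) = O(n^2).

Answer: O(n^2) - Case 1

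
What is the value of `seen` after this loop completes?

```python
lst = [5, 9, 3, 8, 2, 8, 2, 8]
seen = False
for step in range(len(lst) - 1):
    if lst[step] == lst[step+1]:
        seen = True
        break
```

Check consecutive duplicates in [5, 9, 3, 8, 2, 8, 2, 8]
`seen` takes the values: False

Answer: False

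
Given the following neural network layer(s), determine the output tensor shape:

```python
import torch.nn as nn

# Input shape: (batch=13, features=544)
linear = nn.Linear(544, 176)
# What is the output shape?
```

Input: (13, 544) -> Output: (13, 176)

Answer: (13, 176)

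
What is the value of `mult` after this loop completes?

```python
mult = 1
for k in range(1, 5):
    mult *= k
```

4! = 24
`mult` takes the values: 1 → 2 → 6 → 24

Answer: 24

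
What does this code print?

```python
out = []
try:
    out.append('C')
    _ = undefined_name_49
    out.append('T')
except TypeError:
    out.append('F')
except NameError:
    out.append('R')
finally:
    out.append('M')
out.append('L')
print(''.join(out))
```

Execution trace: 'C' (try body) → 'R' (except NameError) → 'M' (finally) → 'L' (after the try/except). Output: CRML

Answer: CRML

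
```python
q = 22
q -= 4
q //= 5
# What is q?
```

Trace:
`q = 22` → q = 22
`q -= 4` → q = 18
`q //= 5` → q = 3
So q = 3

Answer: 3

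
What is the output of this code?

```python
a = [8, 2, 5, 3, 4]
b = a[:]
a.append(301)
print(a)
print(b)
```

Key concept: slice [:] creates copy.
Step by step:
`a = [8, 2, 5, 3, 4]` → a = [8, 2, 5, 3, 4]
`b = a[:]` → b = [8, 2, 5, 3, 4]
`a.append(301)` → a = [8, 2, 5, 3, 4, 301]
`print(a)` → prints [8, 2, 5, 3, 4, 301]
`print(b)` → prints [8, 2, 5, 3, 4]

Answer:
[8, 2, 5, 3, 4, 301]
[8, 2, 5, 3, 4]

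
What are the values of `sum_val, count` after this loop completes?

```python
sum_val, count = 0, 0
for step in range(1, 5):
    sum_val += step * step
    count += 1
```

Sum of squares and count
`sum_val, count` takes the values: (0, 0) → (1, 0) → (1, 1) → (5, 1) → (5, 2) → (14, 2) → (14, 3) → (30, 3) → (30, 4)

Answer: 30, 4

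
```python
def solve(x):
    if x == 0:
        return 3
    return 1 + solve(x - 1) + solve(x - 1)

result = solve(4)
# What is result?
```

solve(x) = 1 + 2·solve(x-1), solve(0)=3. Closed form: (3+1)·2^4 - 1 = 63.

Answer: 63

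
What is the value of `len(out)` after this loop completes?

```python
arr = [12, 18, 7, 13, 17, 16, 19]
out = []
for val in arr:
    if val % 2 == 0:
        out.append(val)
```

Count even numbers in [12, 18, 7, 13, 17, 16, 19]
`out` takes the values: [] → [12] → [12, 18] → [12, 18, 16]
So `len(out)` = 3

Answer: 3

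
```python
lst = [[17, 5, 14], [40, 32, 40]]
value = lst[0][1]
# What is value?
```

Trace:
`lst = [[17, 5, 14], [40, 32, 40]]` → lst = [[17, 5, 14], [40, 32, 40]]
`value = lst[0][1]` → value = 5
So value = 5

Answer: 5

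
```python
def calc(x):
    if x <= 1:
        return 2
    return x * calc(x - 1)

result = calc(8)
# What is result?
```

calc(8) = 8 * 7 * 6 * 5 * 4 * 3 * 2 * 2 = 80640

Answer: 80640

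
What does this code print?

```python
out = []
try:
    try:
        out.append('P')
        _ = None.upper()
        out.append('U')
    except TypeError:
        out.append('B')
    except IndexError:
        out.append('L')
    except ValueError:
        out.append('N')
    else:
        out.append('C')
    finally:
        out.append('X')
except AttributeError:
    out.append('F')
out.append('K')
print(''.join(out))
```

Execution trace: 'P' (try body) → 'X' (finally) → 'F' (outer except AttributeError) → 'K' (after the try/except). Output: PXFK

Answer: PXFK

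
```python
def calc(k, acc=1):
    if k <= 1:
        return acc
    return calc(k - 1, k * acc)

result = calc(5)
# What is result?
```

Accumulator trace (n, acc): (5, 1) -> (4, 5) -> (3, 20) -> (2, 60) -> (1, 120) -> return 120

Answer: 120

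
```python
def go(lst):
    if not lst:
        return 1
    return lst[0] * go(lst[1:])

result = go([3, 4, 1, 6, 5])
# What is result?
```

Product over [3, 4, 1, 6, 5] = 3 * 4 * 1 * 6 * 5 = 360

Answer: 360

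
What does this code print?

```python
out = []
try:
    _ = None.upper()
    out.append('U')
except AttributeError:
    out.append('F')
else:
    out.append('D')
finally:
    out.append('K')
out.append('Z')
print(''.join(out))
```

Execution trace: 'F' (except AttributeError) → 'K' (finally) → 'Z' (after the try/except). Output: FKZ

Answer: FKZ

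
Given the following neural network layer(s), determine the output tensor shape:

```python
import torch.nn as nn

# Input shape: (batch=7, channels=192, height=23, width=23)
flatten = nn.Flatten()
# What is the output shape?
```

Input: (7, 192, 23, 23) -> Output: (7, 101568)

Answer: (7, 101568)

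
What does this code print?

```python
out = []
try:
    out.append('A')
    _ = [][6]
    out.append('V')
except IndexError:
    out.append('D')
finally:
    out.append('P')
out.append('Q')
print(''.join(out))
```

Execution trace: 'A' (try body) → 'D' (except IndexError) → 'P' (finally) → 'Q' (after the try/except). Output: ADPQ

Answer: ADPQ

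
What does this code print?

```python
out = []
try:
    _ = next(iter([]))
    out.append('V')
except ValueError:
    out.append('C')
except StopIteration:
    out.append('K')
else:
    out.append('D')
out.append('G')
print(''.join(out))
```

Execution trace: 'K' (except StopIteration) → 'G' (after the try/except). Output: KG

Answer: KG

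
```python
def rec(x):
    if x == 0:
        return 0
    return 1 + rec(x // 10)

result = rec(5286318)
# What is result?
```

Count of digits of 5286318: 7

Answer: 7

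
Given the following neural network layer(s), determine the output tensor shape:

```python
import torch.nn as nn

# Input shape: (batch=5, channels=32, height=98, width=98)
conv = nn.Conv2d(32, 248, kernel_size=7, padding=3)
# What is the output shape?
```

Input: (5, 32, 98, 98) -> Output: (5, 248, 98, 98)

Answer: (5, 248, 98, 98)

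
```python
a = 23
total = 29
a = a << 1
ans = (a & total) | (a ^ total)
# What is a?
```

Trace:
`a = 23` → a = 23
`total = 29` → total = 29
`a = a << 1` → a = 46
`ans = (a & total) | (a ^ total)` → ans = 63
So a = 46

Answer: 46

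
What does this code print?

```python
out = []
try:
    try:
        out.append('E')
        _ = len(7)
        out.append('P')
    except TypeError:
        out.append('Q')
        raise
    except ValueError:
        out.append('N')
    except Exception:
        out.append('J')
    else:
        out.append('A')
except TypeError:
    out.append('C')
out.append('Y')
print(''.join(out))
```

Execution trace: 'E' (inner try body) → 'Q' (inner except TypeError) → 'C' (outer except TypeError) → 'Y' (after the try/except). Output: EQCY

Answer: EQCY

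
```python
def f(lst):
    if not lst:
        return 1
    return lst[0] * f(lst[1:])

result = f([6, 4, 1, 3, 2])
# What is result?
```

Product over [6, 4, 1, 3, 2] = 6 * 4 * 1 * 3 * 2 = 144

Answer: 144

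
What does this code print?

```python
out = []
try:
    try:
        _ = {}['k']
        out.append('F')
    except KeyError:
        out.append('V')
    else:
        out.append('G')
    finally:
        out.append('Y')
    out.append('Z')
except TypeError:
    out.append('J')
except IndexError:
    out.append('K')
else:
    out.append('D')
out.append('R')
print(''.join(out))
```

Execution trace: 'V' (inner except KeyError) → 'Y' (inner finally) → 'Z' (try body, no exception) → 'D' (else) → 'R' (after the try/except). Output: VYZDR

Answer: VYZDR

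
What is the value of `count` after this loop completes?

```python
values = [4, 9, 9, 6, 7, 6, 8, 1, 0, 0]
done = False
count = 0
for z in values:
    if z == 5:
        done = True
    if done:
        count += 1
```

Count elements after first 5 in [4, 9, 9, 6, 7, 6, 8, 1, 0, 0]
`count` takes the values: 0

Answer: 0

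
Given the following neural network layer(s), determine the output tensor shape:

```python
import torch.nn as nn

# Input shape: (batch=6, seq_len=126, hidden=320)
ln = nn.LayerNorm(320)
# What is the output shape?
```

Input: (6, 126, 320) -> Output: (6, 126, 320)

Answer: (6, 126, 320)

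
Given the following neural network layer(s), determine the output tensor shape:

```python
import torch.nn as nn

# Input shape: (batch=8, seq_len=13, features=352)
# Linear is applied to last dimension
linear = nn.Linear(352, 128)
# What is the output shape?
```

Input: (8, 13, 352) -> Output: (8, 13, 128)

Answer: (8, 13, 128)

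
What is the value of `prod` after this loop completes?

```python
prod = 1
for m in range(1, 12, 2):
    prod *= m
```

Product of 1, 3, 5, ... up to 11
`prod` takes the values: 1 → 3 → 15 → 105 → 945 → 10395

Answer: 10395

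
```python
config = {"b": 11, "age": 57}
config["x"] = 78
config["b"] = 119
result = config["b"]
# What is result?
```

Trace:
`config = {"b": 11, "age": 57}` → config = {'b': 11, 'age': 57}
`config["x"] = 78` → config = {'b': 11, 'age': 57, 'x': 78}
`config["b"] = 119` → config = {'b': 119, 'age': 57, 'x': 78}
`result = config["b"]` → result = 119
So result = 119

Answer: 119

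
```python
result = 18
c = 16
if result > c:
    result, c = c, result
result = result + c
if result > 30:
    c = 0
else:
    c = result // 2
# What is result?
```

Trace:
`result = 18` → result = 18
`c = 16` → c = 16
`if result > c: ...` → result > c is True → result = 16; c = 18
`result = result + c` → result = 34
`if result > 30: ...` → result > 30 is True → c = 0
So result = 34

Answer: 34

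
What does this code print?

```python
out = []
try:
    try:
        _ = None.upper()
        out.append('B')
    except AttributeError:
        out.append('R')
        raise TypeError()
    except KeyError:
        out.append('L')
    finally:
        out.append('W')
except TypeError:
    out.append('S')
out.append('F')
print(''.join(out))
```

Execution trace: 'R' (inner except AttributeError) → 'W' (inner finally) → 'S' (outer except TypeError) → 'F' (after the try/except). Output: RWSF

Answer: RWSF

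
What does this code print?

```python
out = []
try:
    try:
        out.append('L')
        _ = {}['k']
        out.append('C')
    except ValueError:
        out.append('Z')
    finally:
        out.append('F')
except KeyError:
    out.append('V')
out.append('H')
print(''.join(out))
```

Execution trace: 'L' (try body) → 'F' (finally) → 'V' (outer except KeyError) → 'H' (after the try/except). Output: LFVH

Answer: LFVH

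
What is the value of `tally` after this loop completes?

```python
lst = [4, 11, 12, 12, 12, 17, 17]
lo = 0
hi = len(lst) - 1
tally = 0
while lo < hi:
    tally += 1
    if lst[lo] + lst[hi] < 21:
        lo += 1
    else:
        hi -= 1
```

Steps to find pair summing to 21
`tally` takes the values: 0 → 1 → 2 → 3 → 4 → 5 → 6

Answer: 6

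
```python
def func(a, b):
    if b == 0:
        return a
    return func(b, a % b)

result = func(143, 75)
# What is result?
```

func(143, 75) -> func(75, 68) -> func(68, 7) -> func(7, 5) -> func(5, 2) -> func(2, 1) -> func(1, 0) -> 1

Answer: 1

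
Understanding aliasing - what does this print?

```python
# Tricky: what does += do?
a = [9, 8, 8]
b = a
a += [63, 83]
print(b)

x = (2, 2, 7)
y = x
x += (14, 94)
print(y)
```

Key concept: += behavior differs for mutable vs immutable.
Step by step:
`a = [9, 8, 8]` → a = [9, 8, 8]
`b = a` → b = [9, 8, 8] (same object as a)
`a += [63, 83]` → a = [9, 8, 8, 63, 83] (same object as b); b = [9, 8, 8, 63, 83] (same object as a)
`print(b)` → prints [9, 8, 8, 63, 83]
`x = (2, 2, 7)` → x = (2, 2, 7)
`y = x` → y = (2, 2, 7)
`x += (14, 94)` → x = (2, 2, 7, 14, 94)
`print(y)` → prints (2, 2, 7)

Answer:
[9, 8, 8, 63, 83]
(2, 2, 7)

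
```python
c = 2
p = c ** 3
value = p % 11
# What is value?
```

Trace:
`c = 2` → c = 2
`p = c ** 3` → p = 8
`value = p % 11` → value = 8
So value = 8

Answer: 8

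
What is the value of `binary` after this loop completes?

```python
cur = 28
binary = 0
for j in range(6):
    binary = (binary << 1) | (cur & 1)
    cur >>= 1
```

Reverse lowest 6 bits of 28
`binary` takes the values: 0 → 1 → 3 → 7 → 14

Answer: 14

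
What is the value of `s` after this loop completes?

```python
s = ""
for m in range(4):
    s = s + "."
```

Repeat '.' 4 times
`s` takes the values: "" → "." → ".." → "..." → "...."

Answer: "...."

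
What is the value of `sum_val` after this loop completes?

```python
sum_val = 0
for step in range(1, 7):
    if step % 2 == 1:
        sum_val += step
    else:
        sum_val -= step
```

Add odd, subtract even
`sum_val` takes the values: 0 → 1 → -1 → 2 → -2 → 3 → -3

Answer: -3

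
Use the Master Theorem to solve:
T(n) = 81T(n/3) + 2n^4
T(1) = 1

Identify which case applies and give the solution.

a=81, b=3, f(n)=2n^4. log_3(81) = 4. Since c=4 = 4, Case 2 applies: T(n) = Θ(n^log_b(a) · log n) = O(n^4 log n).

Answer: O(n^4 log n) - Case 2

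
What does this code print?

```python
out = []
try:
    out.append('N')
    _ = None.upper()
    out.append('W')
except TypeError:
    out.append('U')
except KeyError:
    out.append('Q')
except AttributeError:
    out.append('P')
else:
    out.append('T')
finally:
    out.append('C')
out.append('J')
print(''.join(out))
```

Execution trace: 'N' (try body) → 'P' (except AttributeError) → 'C' (finally) → 'J' (after the try/except). Output: NPCJ

Answer: NPCJ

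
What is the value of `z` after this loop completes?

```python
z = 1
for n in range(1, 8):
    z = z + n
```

Start at 1, add 1 through 7
`z` takes the values: 1 → 2 → 4 → 7 → 11 → 16 → 22 → 29

Answer: 29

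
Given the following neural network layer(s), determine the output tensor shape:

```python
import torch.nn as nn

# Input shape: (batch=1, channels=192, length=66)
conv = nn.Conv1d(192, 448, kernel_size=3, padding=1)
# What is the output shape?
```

Input: (1, 192, 66) -> Output: (1, 448, 66)

Answer: (1, 448, 66)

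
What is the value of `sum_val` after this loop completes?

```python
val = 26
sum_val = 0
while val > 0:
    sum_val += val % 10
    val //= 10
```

Sum digits of 26
`sum_val` takes the values: 0 → 6 → 8

Answer: 8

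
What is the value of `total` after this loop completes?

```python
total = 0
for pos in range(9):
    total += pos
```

Sum of 0 to 8 = 36
`total` takes the values: 0 → 1 → 3 → 6 → 10 → 15 → 21 → 28 → 36

Answer: 36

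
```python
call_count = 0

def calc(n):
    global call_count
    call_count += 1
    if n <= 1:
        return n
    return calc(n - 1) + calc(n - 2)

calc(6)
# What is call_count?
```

Calls(n) = 1 + Calls(n-1) + Calls(n-2); Calls(0)=Calls(1)=1. For n=6 this gives 25.

Answer: 25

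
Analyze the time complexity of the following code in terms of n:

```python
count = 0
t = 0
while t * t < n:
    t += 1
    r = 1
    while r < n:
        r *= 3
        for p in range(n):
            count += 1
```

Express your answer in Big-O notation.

Each loop level contributes: √n × log n × n. Multiplying the contributions gives O(n√n log n).

Answer: O(n√n log n)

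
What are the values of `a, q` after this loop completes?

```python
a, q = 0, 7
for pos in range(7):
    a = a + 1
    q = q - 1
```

a goes 0→7, q goes 7→0
`a, q` takes the values: (0, 7) → (1, 7) → (1, 6) → (2, 6) → (2, 5) → (3, 5) → (3, 4) → (4, 4) → (4, 3) → (5, 3) → (5, 2) → (6, 2) → (6, 1) → (7, 1) → (7, 0)

Answer: 7, 0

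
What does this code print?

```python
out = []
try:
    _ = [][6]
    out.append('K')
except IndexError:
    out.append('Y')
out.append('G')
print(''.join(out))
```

Execution trace: 'Y' (except IndexError) → 'G' (after the try/except). Output: YG

Answer: YG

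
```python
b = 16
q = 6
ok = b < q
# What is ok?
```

Trace:
`b = 16` → b = 16
`q = 6` → q = 6
`ok = b < q` → ok = False
So ok = False

Answer: False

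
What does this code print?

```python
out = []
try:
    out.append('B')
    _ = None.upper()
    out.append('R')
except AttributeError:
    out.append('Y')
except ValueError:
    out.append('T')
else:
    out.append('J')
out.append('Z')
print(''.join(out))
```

Execution trace: 'B' (try body) → 'Y' (except AttributeError) → 'Z' (after the try/except). Output: BYZ

Answer: BYZ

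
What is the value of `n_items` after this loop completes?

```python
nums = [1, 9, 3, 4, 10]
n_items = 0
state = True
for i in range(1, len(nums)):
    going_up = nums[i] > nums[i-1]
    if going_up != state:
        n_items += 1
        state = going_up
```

Count direction changes in [1, 9, 3, 4, 10]
`n_items` takes the values: 0 → 1 → 2

Answer: 2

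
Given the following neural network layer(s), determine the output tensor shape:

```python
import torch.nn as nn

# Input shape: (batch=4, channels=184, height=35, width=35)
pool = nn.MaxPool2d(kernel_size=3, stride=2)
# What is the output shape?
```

Input: (4, 184, 35, 35) -> Output: (4, 184, 17, 17)

Answer: (4, 184, 17, 17)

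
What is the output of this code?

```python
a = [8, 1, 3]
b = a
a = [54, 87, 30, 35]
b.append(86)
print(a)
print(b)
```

Key concept: rebinding vs mutation: a is rebound to a new list, b still points at the original.
Step by step:
`a = [8, 1, 3]` → a = [8, 1, 3]
`b = a` → b = [8, 1, 3] (same object as a)
`a = [54, 87, 30, 35]` → a = [54, 87, 30, 35]
`b.append(86)` → b = [8, 1, 3, 86]
`print(a)` → prints [54, 87, 30, 35]
`print(b)` → prints [8, 1, 3, 86]

Answer:
[54, 87, 30, 35]
[8, 1, 3, 86]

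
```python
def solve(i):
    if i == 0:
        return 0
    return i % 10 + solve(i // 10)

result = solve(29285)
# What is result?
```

Sum of digits of 29285: 5 + 8 + 2 + 9 + 2 = 26

Answer: 26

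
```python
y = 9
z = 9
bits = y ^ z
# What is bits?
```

Trace:
`y = 9` → y = 9
`z = 9` → z = 9
`bits = y ^ z` → bits = 0
So bits = 0

Answer: 0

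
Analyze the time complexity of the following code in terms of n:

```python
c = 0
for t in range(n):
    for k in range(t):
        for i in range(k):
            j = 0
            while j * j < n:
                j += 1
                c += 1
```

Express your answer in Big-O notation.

Each loop level contributes: n × n × n × √n. Multiplying the contributions gives O(n^3√n).

Answer: O(n^3√n)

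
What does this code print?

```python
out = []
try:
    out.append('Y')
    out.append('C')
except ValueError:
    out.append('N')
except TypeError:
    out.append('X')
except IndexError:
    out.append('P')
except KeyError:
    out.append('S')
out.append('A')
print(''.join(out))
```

Execution trace: 'Y' (try body) → 'C' (try body, no exception) → 'A' (after the try/except). Output: YCA

Answer: YCA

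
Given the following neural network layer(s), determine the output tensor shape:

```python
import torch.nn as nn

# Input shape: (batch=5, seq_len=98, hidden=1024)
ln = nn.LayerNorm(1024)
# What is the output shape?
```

Input: (5, 98, 1024) -> Output: (5, 98, 1024)

Answer: (5, 98, 1024)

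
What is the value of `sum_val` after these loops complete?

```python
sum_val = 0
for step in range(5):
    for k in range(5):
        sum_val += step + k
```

Sum of all step+k for step,k in 5x5
`sum_val` takes the values: 0 → 1 → 3 → 6 → 10 → 11 → 13 → 16 → 20 → 25 → 27 → 30 → 34 → 39 → 45 → 48 → 52 → 57 → 63 → 70 → 74 → 79 → 85 → 92 → 100

Answer: 100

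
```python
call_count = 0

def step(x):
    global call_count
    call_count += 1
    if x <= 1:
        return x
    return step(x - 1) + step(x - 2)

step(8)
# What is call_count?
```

Calls(x) = 1 + Calls(x-1) + Calls(x-2); Calls(0)=Calls(1)=1. For x=8 this gives 67.

Answer: 67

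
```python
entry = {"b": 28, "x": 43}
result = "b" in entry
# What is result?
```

Trace:
`entry = {"b": 28, "x": 43}` → entry = {'b': 28, 'x': 43}
`result = "b" in entry` → result = True
So result = True

Answer: True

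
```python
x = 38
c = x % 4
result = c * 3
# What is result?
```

Trace:
`x = 38` → x = 38
`c = x % 4` → c = 2
`result = c * 3` → result = 6
So result = 6

Answer: 6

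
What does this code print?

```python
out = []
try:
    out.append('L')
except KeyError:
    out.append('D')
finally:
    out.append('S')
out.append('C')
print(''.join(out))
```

Execution trace: 'L' (try body, no exception) → 'S' (finally) → 'C' (after the try/except). Output: LSC

Answer: LSC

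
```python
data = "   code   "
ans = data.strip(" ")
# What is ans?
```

Trace:
`data = "   code   "` → data = '   code   '
`ans = data.strip(" ")` → ans = 'code'
So ans = 'code'

Answer: 'code'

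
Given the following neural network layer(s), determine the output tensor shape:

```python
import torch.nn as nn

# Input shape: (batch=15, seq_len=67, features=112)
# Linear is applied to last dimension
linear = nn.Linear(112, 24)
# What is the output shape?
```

Input: (15, 67, 112) -> Output: (15, 67, 24)

Answer: (15, 67, 24)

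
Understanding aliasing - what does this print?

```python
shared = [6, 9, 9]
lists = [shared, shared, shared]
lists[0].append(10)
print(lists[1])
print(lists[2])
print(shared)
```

Key concept: list of same reference.
Step by step:
`shared = [6, 9, 9]` → shared = [6, 9, 9]
`lists = [shared, shared, shared]` → lists = [[6, 9, 9], [6, 9, 9], [6, 9, 9]]
`lists[0].append(10)` → shared = [6, 9, 9, 10]; lists = [[6, 9, 9, 10], [6, 9, 9, 10], [6, 9, 9, 10]]
`print(lists[1])` → prints [6, 9, 9, 10]
`print(lists[2])` → prints [6, 9, 9, 10]
`print(shared)` → prints [6, 9, 9, 10]

Answer:
[6, 9, 9, 10]
[6, 9, 9, 10]
[6, 9, 9, 10]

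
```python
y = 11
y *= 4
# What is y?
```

Trace:
`y = 11` → y = 11
`y *= 4` → y = 44
So y = 44

Answer: 44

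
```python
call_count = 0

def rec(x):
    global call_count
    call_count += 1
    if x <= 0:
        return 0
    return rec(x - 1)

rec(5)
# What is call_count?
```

Linear recursion stepping by 1: 6 calls from x=5 down to ≤0.

Answer: 6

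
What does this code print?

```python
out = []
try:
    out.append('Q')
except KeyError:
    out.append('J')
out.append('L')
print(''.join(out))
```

Execution trace: 'Q' (try body, no exception) → 'L' (after the try/except). Output: QL

Answer: QL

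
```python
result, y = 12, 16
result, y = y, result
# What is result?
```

Trace:
`result, y = 12, 16` → result = 12; y = 16
`result, y = y, result` → result = 16; y = 12
So result = 16

Answer: 16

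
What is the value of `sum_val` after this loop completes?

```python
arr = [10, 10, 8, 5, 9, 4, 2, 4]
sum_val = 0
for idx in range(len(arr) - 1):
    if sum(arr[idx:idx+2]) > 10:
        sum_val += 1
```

Count windows with sum > 10
`sum_val` takes the values: 0 → 1 → 2 → 3 → 4 → 5

Answer: 5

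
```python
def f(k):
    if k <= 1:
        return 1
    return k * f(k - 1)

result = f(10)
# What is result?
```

f(10) = 10 * 9 * 8 * 7 * 6 * 5 * 4 * 3 * 2 * 1 = 3628800

Answer: 3628800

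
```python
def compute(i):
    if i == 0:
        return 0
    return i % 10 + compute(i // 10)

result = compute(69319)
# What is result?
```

Sum of digits of 69319: 9 + 1 + 3 + 9 + 6 = 28

Answer: 28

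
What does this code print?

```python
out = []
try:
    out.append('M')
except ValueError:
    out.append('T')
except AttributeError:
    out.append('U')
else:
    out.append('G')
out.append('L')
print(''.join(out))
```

Execution trace: 'M' (try body, no exception) → 'G' (else) → 'L' (after the try/except). Output: MGL

Answer: MGL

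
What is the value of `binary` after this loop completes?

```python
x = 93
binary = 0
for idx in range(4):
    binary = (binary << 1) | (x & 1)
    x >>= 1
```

Reverse lowest 4 bits of 93
`binary` takes the values: 0 → 1 → 2 → 5 → 11

Answer: 11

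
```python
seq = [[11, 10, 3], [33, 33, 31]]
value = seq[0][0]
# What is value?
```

Trace:
`seq = [[11, 10, 3], [33, 33, 31]]` → seq = [[11, 10, 3], [33, 33, 31]]
`value = seq[0][0]` → value = 11
So value = 11

Answer: 11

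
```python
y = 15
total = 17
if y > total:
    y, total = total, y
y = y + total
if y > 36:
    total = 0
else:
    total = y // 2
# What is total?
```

Trace:
`y = 15` → y = 15
`total = 17` → total = 17
`if y > total: ...` → y > total is False → no variable changes
`y = y + total` → y = 32
`if y > 36: ...` → y > 36 is False, take else branch → total = 16
So total = 16

Answer: 16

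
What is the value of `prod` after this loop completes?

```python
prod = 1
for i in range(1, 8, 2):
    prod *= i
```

Product of 1, 3, 5, ... up to 7
`prod` takes the values: 1 → 3 → 15 → 105

Answer: 105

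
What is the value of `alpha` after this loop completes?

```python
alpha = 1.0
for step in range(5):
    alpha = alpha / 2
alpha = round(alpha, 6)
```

Halving LR 5 times: 1 / 2^5
`alpha` takes the values: 1.0 → 0.5 → 0.25 → 0.125 → 0.0625 → 0.03125

Answer: 0.03125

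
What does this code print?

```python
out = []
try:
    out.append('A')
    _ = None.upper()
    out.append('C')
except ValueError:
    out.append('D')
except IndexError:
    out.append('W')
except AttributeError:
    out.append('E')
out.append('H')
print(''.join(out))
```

Execution trace: 'A' (try body) → 'E' (except AttributeError) → 'H' (after the try/except). Output: AEH

Answer: AEH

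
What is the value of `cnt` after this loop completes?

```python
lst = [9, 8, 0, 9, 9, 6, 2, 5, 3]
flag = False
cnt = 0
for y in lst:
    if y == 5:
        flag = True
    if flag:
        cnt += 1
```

Count elements after first 5 in [9, 8, 0, 9, 9, 6, 2, 5, 3]
`cnt` takes the values: 0 → 1 → 2

Answer: 2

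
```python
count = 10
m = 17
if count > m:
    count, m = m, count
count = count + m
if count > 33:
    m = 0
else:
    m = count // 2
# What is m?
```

Trace:
`count = 10` → count = 10
`m = 17` → m = 17
`if count > m: ...` → count > m is False → no variable changes
`count = count + m` → count = 27
`if count > 33: ...` → count > 33 is False, take else branch → m = 13
So m = 13

Answer: 13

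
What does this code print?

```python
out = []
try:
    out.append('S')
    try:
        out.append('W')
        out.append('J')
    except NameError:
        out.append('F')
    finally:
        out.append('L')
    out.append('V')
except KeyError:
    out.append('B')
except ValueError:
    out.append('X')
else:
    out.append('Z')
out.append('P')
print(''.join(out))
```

Execution trace: 'S' (try body) → 'W' (inner try body) → 'J' (inner try body, no exception) → 'L' (inner finally) → 'V' (try body, no exception) → 'Z' (else) → 'P' (after the try/except). Output: SWJLVZP

Answer: SWJLVZP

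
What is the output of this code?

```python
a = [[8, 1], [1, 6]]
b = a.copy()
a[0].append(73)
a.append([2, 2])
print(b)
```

Key concept: shallow copy with nested lists.
Step by step:
`a = [[8, 1], [1, 6]]` → a = [[8, 1], [1, 6]]
`b = a.copy()` → b = [[8, 1], [1, 6]]
`a[0].append(73)` → a = [[8, 1, 73], [1, 6]]; b = [[8, 1, 73], [1, 6]]
`a.append([2, 2])` → a = [[8, 1, 73], [1, 6], [2, 2]]
`print(b)` → prints [[8, 1, 73], [1, 6]]

Answer: [[8, 1, 73], [1, 6]]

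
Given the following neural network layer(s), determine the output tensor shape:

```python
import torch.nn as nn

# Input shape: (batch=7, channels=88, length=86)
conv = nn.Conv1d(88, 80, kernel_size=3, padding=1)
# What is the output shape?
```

Input: (7, 88, 86) -> Output: (7, 80, 86)

Answer: (7, 80, 86)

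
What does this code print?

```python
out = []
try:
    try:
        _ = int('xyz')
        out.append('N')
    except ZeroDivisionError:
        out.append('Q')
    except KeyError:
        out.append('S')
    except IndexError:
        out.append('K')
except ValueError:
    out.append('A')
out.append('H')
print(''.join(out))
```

Execution trace: 'A' (outer except ValueError) → 'H' (after the try/except). Output: AH

Answer: AH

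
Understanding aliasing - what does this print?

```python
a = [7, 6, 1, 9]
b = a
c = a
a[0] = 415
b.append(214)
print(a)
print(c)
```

Key concept: multiple aliases.
Step by step:
`a = [7, 6, 1, 9]` → a = [7, 6, 1, 9]
`b = a` → b = [7, 6, 1, 9] (same object as a)
`c = a` → c = [7, 6, 1, 9] (same object as a, b)
`a[0] = 415` → a = [415, 6, 1, 9] (same object as b, c); b = [415, 6, 1, 9] (same object as a, c); c = [415, 6, 1, 9] (same object as a, b)
`b.append(214)` → a = [415, 6, 1, 9, 214] (same object as b, c); b = [415, 6, 1, 9, 214] (same object as a, c); c = [415, 6, 1, 9, 214] (same object as a, b)
`print(a)` → prints [415, 6, 1, 9, 214]
`print(c)` → prints [415, 6, 1, 9, 214]

Answer:
[415, 6, 1, 9, 214]
[415, 6, 1, 9, 214]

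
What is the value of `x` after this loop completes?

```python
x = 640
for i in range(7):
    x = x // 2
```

Halve 7 times: 640 // 2^7 = 5
`x` takes the values: 640 → 320 → 160 → 80 → 40 → 20 → 10 → 5

Answer: 5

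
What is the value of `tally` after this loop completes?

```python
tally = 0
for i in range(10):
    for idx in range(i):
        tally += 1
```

Triangle number: 0+1+2+...+9
`tally` takes the values: 0 → 1 → 2 → 3 → 4 → 5 → 6 → 7 → 8 → 9 → 10 → 11 → 12 → 13 → 14 → 15 → 16 → 17 → 18 → 19 → 20 → 21 → 22 → 23 → 24 → 25 → 26 → 27 → 28 → 29 → … → 41 → 42 → 43 → 44 → 45

Answer: 45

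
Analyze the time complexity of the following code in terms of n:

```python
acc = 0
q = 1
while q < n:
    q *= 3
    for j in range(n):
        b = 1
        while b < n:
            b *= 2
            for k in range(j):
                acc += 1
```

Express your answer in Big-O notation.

Each loop level contributes: log n × n × log n × n. Multiplying the contributions gives O(n^2 log² n).

Answer: O(n^2 log² n)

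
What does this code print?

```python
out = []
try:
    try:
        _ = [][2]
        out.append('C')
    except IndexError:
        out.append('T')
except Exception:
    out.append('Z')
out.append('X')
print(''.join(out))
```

Execution trace: 'T' (inner except IndexError) → 'X' (after the try/except). Output: TX

Answer: TX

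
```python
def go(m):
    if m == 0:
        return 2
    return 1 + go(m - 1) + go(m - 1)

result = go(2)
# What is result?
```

go(m) = 1 + 2·go(m-1), go(0)=2. Closed form: (2+1)·2^2 - 1 = 11.

Answer: 11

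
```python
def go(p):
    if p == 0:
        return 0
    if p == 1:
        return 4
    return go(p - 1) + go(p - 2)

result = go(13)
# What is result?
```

Build up from base cases: go(0)=0, go(1)=4, go(2)=4, go(3)=8, go(4)=12, go(5)=20, go(6)=32, ..., go(13)=932

Answer: 932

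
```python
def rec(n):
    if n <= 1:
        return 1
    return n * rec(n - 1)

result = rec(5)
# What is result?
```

rec(5) = 5 * 4 * 3 * 2 * 1 = 120

Answer: 120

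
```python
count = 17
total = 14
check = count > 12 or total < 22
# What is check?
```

Trace:
`count = 17` → count = 17
`total = 14` → total = 14
`check = count > 12 or total < 22` → check = True
So check = True

Answer: True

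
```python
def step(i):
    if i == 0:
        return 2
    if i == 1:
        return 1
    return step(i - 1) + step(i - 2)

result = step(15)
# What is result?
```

Build up from base cases: step(0)=2, step(1)=1, step(2)=3, step(3)=4, step(4)=7, step(5)=11, step(6)=18, ..., step(15)=1364

Answer: 1364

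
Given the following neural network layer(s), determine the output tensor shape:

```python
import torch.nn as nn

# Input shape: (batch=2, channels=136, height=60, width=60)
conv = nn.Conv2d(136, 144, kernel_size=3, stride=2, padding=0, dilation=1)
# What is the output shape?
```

Input: (2, 136, 60, 60) -> Output: (2, 144, 29, 29)

Answer: (2, 144, 29, 29)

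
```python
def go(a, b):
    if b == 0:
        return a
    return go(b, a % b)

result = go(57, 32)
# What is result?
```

go(57, 32) -> go(32, 25) -> go(25, 7) -> go(7, 4) -> go(4, 3) -> go(3, 1) -> go(1, 0) -> 1

Answer: 1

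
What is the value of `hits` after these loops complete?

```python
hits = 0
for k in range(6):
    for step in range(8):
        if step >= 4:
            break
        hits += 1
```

Inner breaks at 4, outer runs 6 times
`hits` takes the values: 0 → 1 → 2 → 3 → 4 → 5 → 6 → 7 → 8 → 9 → 10 → 11 → 12 → 13 → 14 → 15 → 16 → 17 → 18 → 19 → 20 → 21 → 22 → 23 → 24

Answer: 24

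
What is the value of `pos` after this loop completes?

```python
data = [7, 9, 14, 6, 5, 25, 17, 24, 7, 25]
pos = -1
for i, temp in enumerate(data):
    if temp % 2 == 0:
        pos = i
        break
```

First even number index in [7, 9, 14, 6, 5, 25, 17, 24, 7, 25]
`pos` takes the values: -1 → 2

Answer: 2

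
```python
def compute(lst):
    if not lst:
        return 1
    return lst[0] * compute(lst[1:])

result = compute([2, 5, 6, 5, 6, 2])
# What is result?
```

Product over [2, 5, 6, 5, 6, 2] = 2 * 5 * 6 * 5 * 6 * 2 = 3600

Answer: 3600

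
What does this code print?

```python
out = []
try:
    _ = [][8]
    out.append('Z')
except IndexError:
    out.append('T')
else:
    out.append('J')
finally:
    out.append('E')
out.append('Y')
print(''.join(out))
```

Execution trace: 'T' (except IndexError) → 'E' (finally) → 'Y' (after the try/except). Output: TEY

Answer: TEY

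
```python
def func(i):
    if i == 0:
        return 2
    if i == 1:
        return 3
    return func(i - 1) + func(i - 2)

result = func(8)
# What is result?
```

Build up from base cases: func(0)=2, func(1)=3, func(2)=5, func(3)=8, func(4)=13, func(5)=21, func(6)=34, ..., func(8)=89

Answer: 89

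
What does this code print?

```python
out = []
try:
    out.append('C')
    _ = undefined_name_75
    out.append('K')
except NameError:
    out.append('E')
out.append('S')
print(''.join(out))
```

Execution trace: 'C' (try body) → 'E' (except NameError) → 'S' (after the try/except). Output: CES

Answer: CES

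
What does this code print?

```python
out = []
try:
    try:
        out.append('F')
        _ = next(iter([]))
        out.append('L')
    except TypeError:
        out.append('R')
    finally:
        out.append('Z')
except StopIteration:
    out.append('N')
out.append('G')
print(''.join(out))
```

Execution trace: 'F' (try body) → 'Z' (finally) → 'N' (outer except StopIteration) → 'G' (after the try/except). Output: FZNG

Answer: FZNG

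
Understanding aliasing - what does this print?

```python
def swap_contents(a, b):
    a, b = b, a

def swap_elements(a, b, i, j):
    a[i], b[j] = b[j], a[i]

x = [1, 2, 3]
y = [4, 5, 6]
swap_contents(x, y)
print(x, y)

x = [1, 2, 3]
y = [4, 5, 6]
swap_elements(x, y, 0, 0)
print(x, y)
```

Key concept: parameter rebinding vs mutation.
Step by step:
`x = [1, 2, 3]` → x = [1, 2, 3]
`y = [4, 5, 6]` → y = [4, 5, 6]
`swap_contents(x, y)` → no visible change to tracked variables
`print(x, y)` → prints [1, 2, 3] [4, 5, 6]
`x = [1, 2, 3]` → x = [1, 2, 3]
`y = [4, 5, 6]` → y = [4, 5, 6]
`swap_elements(x, y, 0, 0)` → x = [4, 2, 3]; y = [1, 5, 6]
`print(x, y)` → prints [4, 2, 3] [1, 5, 6]

Answer:
[1, 2, 3] [4, 5, 6]
[4, 2, 3] [1, 5, 6]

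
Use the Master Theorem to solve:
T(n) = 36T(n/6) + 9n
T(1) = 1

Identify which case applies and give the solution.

a=36, b=6, f(n)=9n. log_6(36) = 2. Since c=1 < 2, Case 1 applies: T(n) = Θ(n^log_b(a)) = O(n^2).

Answer: O(n^2) - Case 1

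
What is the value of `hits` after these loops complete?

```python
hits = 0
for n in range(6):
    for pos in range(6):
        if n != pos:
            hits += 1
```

6² - 6 (exclude diagonal)
`hits` takes the values: 0 → 1 → 2 → 3 → 4 → 5 → 6 → 7 → 8 → 9 → 10 → 11 → 12 → 13 → 14 → 15 → 16 → 17 → 18 → 19 → 20 → 21 → 22 → 23 → 24 → 25 → 26 → 27 → 28 → 29 → 30

Answer: 30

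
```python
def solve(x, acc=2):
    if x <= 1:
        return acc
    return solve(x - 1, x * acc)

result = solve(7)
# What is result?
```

Accumulator trace (n, acc): (7, 2) -> (6, 14) -> (5, 84) -> (4, 420) -> (3, 1680) -> (2, 5040) -> (1, 10080) -> return 10080

Answer: 10080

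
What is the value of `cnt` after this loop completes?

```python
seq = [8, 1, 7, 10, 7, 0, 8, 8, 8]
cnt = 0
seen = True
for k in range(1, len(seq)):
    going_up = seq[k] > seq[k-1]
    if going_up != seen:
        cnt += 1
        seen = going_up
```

Count direction changes in [8, 1, 7, 10, 7, 0, 8, 8, 8]
`cnt` takes the values: 0 → 1 → 2 → 3 → 4 → 5

Answer: 5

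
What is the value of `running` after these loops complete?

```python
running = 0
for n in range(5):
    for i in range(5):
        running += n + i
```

Sum of all n+i for n,i in 5x5
`running` takes the values: 0 → 1 → 3 → 6 → 10 → 11 → 13 → 16 → 20 → 25 → 27 → 30 → 34 → 39 → 45 → 48 → 52 → 57 → 63 → 70 → 74 → 79 → 85 → 92 → 100

Answer: 100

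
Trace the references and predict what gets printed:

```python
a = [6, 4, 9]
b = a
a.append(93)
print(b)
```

Key concept: basic list aliasing.
Step by step:
`a = [6, 4, 9]` → a = [6, 4, 9]
`b = a` → b = [6, 4, 9] (same object as a)
`a.append(93)` → a = [6, 4, 9, 93] (same object as b); b = [6, 4, 9, 93] (same object as a)
`print(b)` → prints [6, 4, 9, 93]

Answer: [6, 4, 9, 93]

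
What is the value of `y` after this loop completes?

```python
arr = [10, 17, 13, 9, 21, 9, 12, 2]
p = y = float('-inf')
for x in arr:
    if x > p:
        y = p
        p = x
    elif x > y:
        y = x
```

Second largest (with repeats) in [10, 17, 13, 9, 21, 9, 12, 2]
`y` takes the values: -inf → 10 → 13 → 17

Answer: 17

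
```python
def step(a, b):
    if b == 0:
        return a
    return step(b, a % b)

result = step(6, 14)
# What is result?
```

step(6, 14) -> step(14, 6) -> step(6, 2) -> step(2, 0) -> 2

Answer: 2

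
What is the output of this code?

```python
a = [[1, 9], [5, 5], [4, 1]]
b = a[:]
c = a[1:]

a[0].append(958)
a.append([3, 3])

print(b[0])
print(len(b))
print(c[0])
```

Key concept: slice with nested mutation.
Step by step:
`a = [[1, 9], [5, 5], [4, 1]]` → a = [[1, 9], [5, 5], [4, 1]]
`b = a[:]` → b = [[1, 9], [5, 5], [4, 1]]
`c = a[1:]` → c = [[5, 5], [4, 1]]
`a[0].append(958)` → a = [[1, 9, 958], [5, 5], [4, 1]]; b = [[1, 9, 958], [5, 5], [4, 1]]
`a.append([3, 3])` → a = [[1, 9, 958], [5, 5], [4, 1], [3, 3]]
`print(b[0])` → prints [1, 9, 958]
`print(len(b))` → prints 3
`print(c[0])` → prints [5, 5]

Answer:
[1, 9, 958]
3
[5, 5]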